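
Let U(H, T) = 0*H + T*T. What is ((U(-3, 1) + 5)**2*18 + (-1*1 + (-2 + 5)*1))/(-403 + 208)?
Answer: -10/3 ≈ -3.3333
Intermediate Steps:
U(H, T) = T**2 (U(H, T) = 0 + T**2 = T**2)
((U(-3, 1) + 5)**2*18 + (-1*1 + (-2 + 5)*1))/(-403 + 208) = ((1**2 + 5)**2*18 + (-1*1 + (-2 + 5)*1))/(-403 + 208) = ((1 + 5)**2*18 + (-1 + 3*1))/(-195) = (6**2*18 + (-1 + 3))*(-1/195) = (36*18 + 2)*(-1/195) = (648 + 2)*(-1/195) = 650*(-1/195) = -10/3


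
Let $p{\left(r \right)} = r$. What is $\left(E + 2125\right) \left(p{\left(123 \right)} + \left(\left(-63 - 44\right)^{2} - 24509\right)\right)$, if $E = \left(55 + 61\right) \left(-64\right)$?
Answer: $68553163$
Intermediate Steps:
$E = -7424$ ($E = 116 \left(-64\right) = -7424$)
$\left(E + 2125\right) \left(p{\left(123 \right)} + \left(\left(-63 - 44\right)^{2} - 24509\right)\right) = \left(-7424 + 2125\right) \left(123 + \left(\left(-63 - 44\right)^{2} - 24509\right)\right) = - 5299 \left(123 - \left(24509 - \left(-107\right)^{2}\right)\right) = - 5299 \left(123 + \left(11449 - 24509\right)\right) = - 5299 \left(123 - 13060\right) = \left(-5299\right) \left(-12937\right) = 68553163$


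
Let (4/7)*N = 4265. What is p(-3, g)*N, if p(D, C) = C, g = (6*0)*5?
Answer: 0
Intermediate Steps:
N = 29855/4 (N = (7/4)*4265 = 29855/4 ≈ 7463.8)
g = 0 (g = 0*5 = 0)
p(-3, g)*N = 0*(29855/4) = 0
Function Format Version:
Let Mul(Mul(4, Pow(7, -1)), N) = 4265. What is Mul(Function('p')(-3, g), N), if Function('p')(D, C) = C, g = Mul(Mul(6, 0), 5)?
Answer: 0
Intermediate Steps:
N = Rational(29855, 4) (N = Mul(Rational(7, 4), 4265) = Rational(29855, 4) ≈ 7463.8)
g = 0 (g = Mul(0, 5) = 0)
Mul(Function('p')(-3, g), N) = Mul(0, Rational(29855, 4)) = 0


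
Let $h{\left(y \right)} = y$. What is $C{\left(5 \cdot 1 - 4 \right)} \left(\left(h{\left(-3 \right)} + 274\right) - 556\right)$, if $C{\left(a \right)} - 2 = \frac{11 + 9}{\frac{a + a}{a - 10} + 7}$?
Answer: $- \frac{86070}{61} \approx -1411.0$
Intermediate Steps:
$C{\left(a \right)} = 2 + \frac{20}{7 + \frac{2 a}{-10 + a}}$ ($C{\left(a \right)} = 2 + \frac{11 + 9}{\frac{a + a}{a - 10} + 7} = 2 + \frac{20}{\frac{2 a}{-10 + a} + 7} = 2 + \frac{20}{7 + \frac{2 a}{-10 + a}}$)
$C{\left(5 \cdot 1 - 4 \right)} \left(\left(h{\left(-3 \right)} + 274\right) - 556\right) = \frac{2 \left(-170 + 19 \left(5 \cdot 1 - 4\right)\right)}{-70 + 9 \left(5 \cdot 1 - 4\right)} \left(\left(-3 + 274\right) - 556\right) = \frac{2 \left(-170 + 19 \left(5 - 4\right)\right)}{-70 + 9 \left(5 - 4\right)} \left(271 - 556\right) = \frac{2 \left(-170 + 19 \cdot 1\right)}{-70 + 9 \cdot 1} \left(-285\right) = \frac{2 \left(-170 + 19\right)}{-70 + 9} \left(-285\right) = 2 \frac{1}{-61} \left(-151\right) \left(-285\right) = 2 \left(- \frac{1}{61}\right) \left(-151\right) \left(-285\right) = \frac{302}{61} \left(-285\right) = - \frac{86070}{61}$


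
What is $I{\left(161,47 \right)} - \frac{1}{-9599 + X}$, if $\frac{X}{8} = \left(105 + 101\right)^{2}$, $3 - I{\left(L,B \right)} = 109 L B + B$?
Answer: $- \frac{272107951984}{329889} \approx -8.2485 \cdot 10^{5}$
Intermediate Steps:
$I{\left(L,B \right)} = 3 - B - 109 B L$ ($I{\left(L,B \right)} = 3 - \left(109 L B + B\right) = 3 - \left(109 B L + B\right) = 3 - \left(B + 109 B L\right) = 3 - B - 109 B L$)
$X = 339488$ ($X = 8 \left(105 + 101\right)^{2} = 8 \cdot 206^{2} = 8 \cdot 42436 = 339488$)
$I{\left(161,47 \right)} - \frac{1}{-9599 + X} = \left(3 - 47 - 5123 \cdot 161\right) - \frac{1}{-9599 + 339488} = \left(3 - 47 - 824803\right) - \frac{1}{329889} = -824847 - \frac{1}{329889} = - \frac{272107951984}{329889}$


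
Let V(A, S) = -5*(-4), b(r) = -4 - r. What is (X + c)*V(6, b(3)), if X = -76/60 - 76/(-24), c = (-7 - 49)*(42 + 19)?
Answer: -68282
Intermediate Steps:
c = -3416 (c = -56*61 = -3416)
X = 19/10 (X = -76*1/60 - 76*(-1/24) = -19/15 + 19/6 = 19/10 ≈ 1.9000)
V(A, S) = 20
(X + c)*V(6, b(3)) = (19/10 - 3416)*20 = -34141/10*20 = -68282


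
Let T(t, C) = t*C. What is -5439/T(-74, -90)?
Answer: -49/60 ≈ -0.81667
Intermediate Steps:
T(t, C) = C*t
-5439/T(-74, -90) = -5439/((-90*(-74))) = -5439/6660 = -5439*1/6660 = -49/60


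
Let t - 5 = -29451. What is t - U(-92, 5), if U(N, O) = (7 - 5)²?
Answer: -29450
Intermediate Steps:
t = -29446 (t = 5 - 29451 = -29446)
U(N, O) = 4 (U(N, O) = 2² = 4)
t - U(-92, 5) = -29446 - 1*4 = -29446 - 4 = -29450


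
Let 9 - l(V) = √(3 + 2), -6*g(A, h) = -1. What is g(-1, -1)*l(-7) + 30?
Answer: 63/2 - √5/6 ≈ 31.127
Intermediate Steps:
g(A, h) = ⅙ (g(A, h) = -⅙*(-1) = ⅙)
l(V) = 9 - √5 (l(V) = 9 - √(3 + 2) = 9 - √5)
g(-1, -1)*l(-7) + 30 = (9 - √5)/6 + 30 = (3/2 - √5/6) + 30 = 63/2 - √5/6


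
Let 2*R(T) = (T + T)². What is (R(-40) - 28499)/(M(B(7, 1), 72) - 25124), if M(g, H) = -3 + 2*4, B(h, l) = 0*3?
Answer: 2811/2791 ≈ 1.0072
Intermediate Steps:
B(h, l) = 0
R(T) = 2*T² (R(T) = (T + T)²/2 = (2*T)²/2 = (4*T²)/2 = 2*T²)
M(g, H) = 5 (M(g, H) = -3 + 8 = 5)
(R(-40) - 28499)/(M(B(7, 1), 72) - 25124) = (2*(-40)² - 28499)/(5 - 25124) = (2*1600 - 28499)/(-25119) = (3200 - 28499)*(-1/25119) = -25299*(-1/25119) = 2811/2791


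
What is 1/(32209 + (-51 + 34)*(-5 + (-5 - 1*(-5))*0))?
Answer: 1/32294 ≈ 3.0965e-5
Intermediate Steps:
1/(32209 + (-51 + 34)*(-5 + (-5 - 1*(-5))*0)) = 1/(32209 - 17*(-5 + (-5 + 5)*0)) = 1/(32209 - 17*(-5 + 0*0)) = 1/(32209 - 17*(-5 + 0)) = 1/(32209 - 17*(-5)) = 1/(32209 + 85) = 1/32294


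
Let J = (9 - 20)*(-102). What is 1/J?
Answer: 1/1122 ≈ 0.00089127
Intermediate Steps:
J = 1122 (J = -11*(-102) = 1122)
1/J = 1/1122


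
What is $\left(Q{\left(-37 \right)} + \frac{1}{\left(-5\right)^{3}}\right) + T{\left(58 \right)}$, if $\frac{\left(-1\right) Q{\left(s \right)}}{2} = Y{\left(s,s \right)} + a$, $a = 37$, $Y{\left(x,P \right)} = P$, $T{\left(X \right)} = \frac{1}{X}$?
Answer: $\frac{67}{7250} \approx 0.0092414$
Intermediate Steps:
$Q{\left(s \right)} = -74 - 2 s$ ($Q{\left(s \right)} = - 2 \left(s + 37\right) = - 2 \left(37 + s\right) = -74 - 2 s$)
$\left(Q{\left(-37 \right)} + \frac{1}{\left(-5\right)^{3}}\right) + T{\left(58 \right)} = \left(\left(-74 - -74\right) + \frac{1}{\left(-5\right)^{3}}\right) + \frac{1}{58} = \left(\left(-74 + 74\right) + \frac{1}{-125}\right) + \frac{1}{58} = \left(0 - \frac{1}{125}\right) + \frac{1}{58} = - \frac{1}{125} + \frac{1}{58} = \frac{67}{7250}$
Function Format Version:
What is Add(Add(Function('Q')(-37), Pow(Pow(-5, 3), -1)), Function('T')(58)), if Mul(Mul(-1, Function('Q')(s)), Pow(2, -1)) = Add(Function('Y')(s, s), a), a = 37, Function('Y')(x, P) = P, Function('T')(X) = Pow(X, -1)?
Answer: Rational(67, 7250) ≈ 0.0092414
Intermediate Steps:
Function('Q')(s) = Add(-74, Mul(-2, s)) (Function('Q')(s) = Mul(-2, Add(s, 37)) = Mul(-2, Add(37, s)) = Add(-74, Mul(-2, s)))
Add(Add(Function('Q')(-37), Pow(Pow(-5, 3), -1)), Function('T')(58)) = Add(Add(Add(-74, Mul(-2, -37)), Pow(Pow(-5, 3), -1)), Pow(58, -1)) = Add(Add(Add(-74, 74), Pow(-125, -1)), Rational(1, 58)) = Add(Add(0, Rational(-1, 125)), Rational(1, 58)) = Add(Rational(-1, 125), Rational(1, 58)) = Rational(67, 7250)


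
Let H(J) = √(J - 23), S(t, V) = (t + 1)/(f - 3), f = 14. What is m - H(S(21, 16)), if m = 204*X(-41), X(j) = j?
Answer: -8364 - I*√21 ≈ -8364.0 - 4.5826*I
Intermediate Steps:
m = -8364 (m = 204*(-41) = -8364)
S(t, V) = 1/11 + t/11 (S(t, V) = (t + 1)/(14 - 3) = (1 + t)/11 = (1 + t)*(1/11) = 1/11 + t/11)
H(J) = √(-23 + J)
m - H(S(21, 16)) = -8364 - √(-23 + (1/11 + (1/11)*21)) = -8364 - √(-23 + (1/11 + 21/11)) = -8364 - √(-23 + 2) = -8364 - √(-21) = -8364 - I*√21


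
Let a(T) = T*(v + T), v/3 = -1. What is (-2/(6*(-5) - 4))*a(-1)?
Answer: 4/17 ≈ 0.23529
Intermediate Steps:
v = -3 (v = 3*(-1) = -3)
a(T) = T*(-3 + T)
(-2/(6*(-5) - 4))*a(-1) = (-2/(6*(-5) - 4))*(-(-3 - 1)) = (-2/(-30 - 4))*(-1*(-4)) = -2/(-34)*4 = -2*(-1/34)*4 = (1/17)*4 = 4/17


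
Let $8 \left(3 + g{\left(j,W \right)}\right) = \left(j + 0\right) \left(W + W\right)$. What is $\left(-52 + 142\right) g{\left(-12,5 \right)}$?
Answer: $-1620$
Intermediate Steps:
$g{\left(j,W \right)} = -3 + \frac{W j}{4}$ ($g{\left(j,W \right)} = -3 + \frac{\left(j + 0\right) \left(W + W\right)}{8} = -3 + \frac{j 2 W}{8} = -3 + \frac{2 W j}{8} = -3 + \frac{W j}{4}$)
$\left(-52 + 142\right) g{\left(-12,5 \right)} = \left(-52 + 142\right) \left(-3 + \frac{1}{4} \cdot 5 \left(-12\right)\right) = 90 \left(-3 - 15\right) = 90 \left(-18\right) = -1620$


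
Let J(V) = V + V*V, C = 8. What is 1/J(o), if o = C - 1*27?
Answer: 1/342 ≈ 0.0029240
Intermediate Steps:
o = -19 (o = 8 - 1*27 = 8 - 27 = -19)
J(V) = V + V²
1/J(o) = 1/(-19*(1 - 19)) = 1/(-19*(-18)) = 1/342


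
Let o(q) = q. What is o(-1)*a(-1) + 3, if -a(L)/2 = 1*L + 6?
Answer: 13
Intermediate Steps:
a(L) = -12 - 2*L (a(L) = -2*(1*L + 6) = -2*(L + 6) = -2*(6 + L) = -12 - 2*L)
o(-1)*a(-1) + 3 = -(-12 - 2*(-1)) + 3 = -(-12 + 2) + 3 = -1*(-10) + 3 = 10 + 3 = 13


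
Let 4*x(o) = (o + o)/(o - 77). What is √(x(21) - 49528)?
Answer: I*√792451/4 ≈ 222.55*I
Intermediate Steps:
x(o) = o/(2*(-77 + o)) (x(o) = ((o + o)/(o - 77))/4 = ((2*o)/(-77 + o))/4 = (2*o/(-77 + o))/4 = o/(2*(-77 + o)))
√(x(21) - 49528) = √((½)*21/(-77 + 21) - 49528) = √((½)*21/(-56) - 49528) = √((½)*21*(-1/56) - 49528) = √(-3/16 - 49528) = √(-792451/16) = I*√792451/4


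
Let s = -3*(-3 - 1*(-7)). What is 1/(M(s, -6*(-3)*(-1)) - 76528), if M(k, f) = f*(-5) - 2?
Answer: -1/76440 ≈ -1.3082e-5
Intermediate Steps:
s = -12 (s = -3*(-3 + 7) = -3*4 = -12)
M(k, f) = -2 - 5*f (M(k, f) = -5*f - 2 = -2 - 5*f)
1/(M(s, -6*(-3)*(-1)) - 76528) = 1/((-2 - 5*(-6*(-3))*(-1)) - 76528) = 1/((-2 - 90*(-1)) - 76528) = 1/((-2 - 5*(-18)) - 76528) = 1/((-2 + 90) - 76528) = 1/(88 - 76528) = 1/(-76440) = -1/76440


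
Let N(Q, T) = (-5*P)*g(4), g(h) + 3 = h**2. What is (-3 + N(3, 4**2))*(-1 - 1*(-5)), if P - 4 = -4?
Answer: -12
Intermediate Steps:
P = 0 (P = 4 - 4 = 0)
g(h) = -3 + h**2
N(Q, T) = 0 (N(Q, T) = (-5*0)*(-3 + 4**2) = 0*(-3 + 16) = 0*13 = 0)
(-3 + N(3, 4**2))*(-1 - 1*(-5)) = (-3 + 0)*(-1 - 1*(-5)) = -3*(-1 + 5) = -3*4 = -12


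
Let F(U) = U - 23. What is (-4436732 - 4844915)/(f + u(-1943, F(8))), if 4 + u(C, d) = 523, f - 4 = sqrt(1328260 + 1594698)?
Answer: 4854301381/2649429 - 9281647*sqrt(2922958)/2649429 ≈ -4157.2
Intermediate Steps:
F(U) = -23 + U
f = 4 + sqrt(2922958) (f = 4 + sqrt(1328260 + 1594698) = 4 + sqrt(2922958) ≈ 1713.7)
u(C, d) = 519 (u(C, d) = -4 + 523 = 519)
(-4436732 - 4844915)/(f + u(-1943, F(8))) = (-4436732 - 4844915)/((4 + sqrt(2922958)) + 519) = -9281647/(523 + sqrt(2922958))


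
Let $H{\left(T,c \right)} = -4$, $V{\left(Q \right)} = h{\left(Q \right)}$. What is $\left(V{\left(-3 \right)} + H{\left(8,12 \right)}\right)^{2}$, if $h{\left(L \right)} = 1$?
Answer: $9$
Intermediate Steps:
$V{\left(Q \right)} = 1$
$\left(V{\left(-3 \right)} + H{\left(8,12 \right)}\right)^{2} = \left(1 - 4\right)^{2} = \left(-3\right)^{2} = 9$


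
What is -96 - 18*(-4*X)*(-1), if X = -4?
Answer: 192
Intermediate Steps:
-96 - 18*(-4*X)*(-1) = -96 - 18*(-4*(-4))*(-1) = -96 - 288*(-1) = -96 - 18*(-16) = -96 + 288 = 192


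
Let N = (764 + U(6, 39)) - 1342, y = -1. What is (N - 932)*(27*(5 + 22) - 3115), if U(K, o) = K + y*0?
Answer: 3588544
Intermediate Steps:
U(K, o) = K (U(K, o) = K - 1*0 = K + 0 = K)
N = -572 (N = (764 + 6) - 1342 = 770 - 1342 = -572)
(N - 932)*(27*(5 + 22) - 3115) = (-572 - 932)*(27*(5 + 22) - 3115) = -1504*(27*27 - 3115) = -1504*(729 - 3115) = -1504*(-2386) = 3588544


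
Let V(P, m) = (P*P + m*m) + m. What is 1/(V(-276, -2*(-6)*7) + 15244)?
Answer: 1/98560 ≈ 1.0146e-5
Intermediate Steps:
V(P, m) = m + P² + m² (V(P, m) = (P² + m²) + m = m + P² + m²)
1/(V(-276, -2*(-6)*7) + 15244) = 1/((-2*(-6)*7 + (-276)² + (-2*(-6)*7)²) + 15244) = 1/((12*7 + 76176 + (12*7)²) + 15244) = 1/((84 + 76176 + 84²) + 15244) = 1/((84 + 76176 + 7056) + 15244) = 1/(83316 + 15244) = 1/98560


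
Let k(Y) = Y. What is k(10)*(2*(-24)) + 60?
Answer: -420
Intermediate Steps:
k(10)*(2*(-24)) + 60 = 10*(2*(-24)) + 60 = 10*(-48) + 60 = -480 + 60 = -420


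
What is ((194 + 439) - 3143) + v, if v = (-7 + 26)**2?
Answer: -2149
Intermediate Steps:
v = 361 (v = 19**2 = 361)
((194 + 439) - 3143) + v = ((194 + 439) - 3143) + 361 = (633 - 3143) + 361 = -2510 + 361 = -2149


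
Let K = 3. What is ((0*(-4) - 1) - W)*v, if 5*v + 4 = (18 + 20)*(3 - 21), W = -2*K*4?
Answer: -15824/5 ≈ -3164.8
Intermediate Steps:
W = -24 (W = -2*3*4 = -6*4 = -24)
v = -688/5 (v = -⅘ + ((18 + 20)*(3 - 21))/5 = -⅘ + (38*(-18))/5 = -⅘ + (⅕)*(-684) = -⅘ - 684/5 = -688/5 ≈ -137.60)
((0*(-4) - 1) - W)*v = ((0*(-4) - 1) - 1*(-24))*(-688/5) = ((0 - 1) + 24)*(-688/5) = (-1 + 24)*(-688/5) = 23*(-688/5) = -15824/5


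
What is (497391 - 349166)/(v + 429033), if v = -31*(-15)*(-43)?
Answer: 21175/58434 ≈ 0.36237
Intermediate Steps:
v = -19995 (v = 465*(-43) = -19995)
(497391 - 349166)/(v + 429033) = (497391 - 349166)/(-19995 + 429033) = 148225/409038 = 148225*(1/409038) = 21175/58434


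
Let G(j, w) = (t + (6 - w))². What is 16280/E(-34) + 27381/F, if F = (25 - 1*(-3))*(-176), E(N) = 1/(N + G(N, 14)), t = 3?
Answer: -722077941/4928 ≈ -1.4653e+5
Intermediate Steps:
G(j, w) = (9 - w)² (G(j, w) = (3 + (6 - w))² = (9 - w)²)
E(N) = 1/(25 + N) (E(N) = 1/(N + (9 - 1*14)²) = 1/(N + (9 - 14)²) = 1/(N + (-5)²) = 1/(N + 25) = 1/(25 + N))
F = -4928 (F = (25 + 3)*(-176) = 28*(-176) = -4928)
16280/E(-34) + 27381/F = 16280/(1/(25 - 34)) + 27381/(-4928) = 16280/(1/(-9)) + 27381*(-1/4928) = 16280/(-⅑) - 27381/4928 = 16280*(-9) - 27381/4928 = -146520 - 27381/4928 = -722077941/4928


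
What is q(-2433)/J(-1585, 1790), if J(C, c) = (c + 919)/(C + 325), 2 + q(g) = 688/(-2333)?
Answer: 107080/100319 ≈ 1.0674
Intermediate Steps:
q(g) = -5354/2333 (q(g) = -2 + 688/(-2333) = -2 + 688*(-1/2333) = -2 - 688/2333 = -5354/2333)
J(C, c) = (919 + c)/(325 + C)
q(-2433)/J(-1585, 1790) = -5354*(325 - 1585)/(919 + 1790)/2333 = -5354/(2333*(2709/(-1260))) = -5354/(2333*((-1/1260*2709))) = -5354/(2333*(-43/20)) = -5354/2333*(-20/43) = 107080/100319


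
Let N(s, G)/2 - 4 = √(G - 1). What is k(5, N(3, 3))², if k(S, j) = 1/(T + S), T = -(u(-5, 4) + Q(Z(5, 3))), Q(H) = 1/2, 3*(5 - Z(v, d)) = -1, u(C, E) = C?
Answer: 4/361 ≈ 0.011080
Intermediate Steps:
N(s, G) = 8 + 2*√(-1 + G) (N(s, G) = 8 + 2*√(G - 1) = 8 + 2*√(-1 + G))
Z(v, d) = 16/3 (Z(v, d) = 5 - ⅓*(-1) = 5 + ⅓ = 16/3)
Q(H) = ½
T = 9/2 (T = -(-5 + ½) = -1*(-9/2) = 9/2 ≈ 4.5000)
k(S, j) = 1/(9/2 + S)
k(5, N(3, 3))² = (2/(9 + 2*5))² = (2/(9 + 10))² = (2/19)² = 4/361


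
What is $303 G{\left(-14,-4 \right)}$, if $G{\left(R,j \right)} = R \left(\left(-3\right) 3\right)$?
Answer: $38178$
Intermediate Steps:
$G{\left(R,j \right)} = - 9 R$ ($G{\left(R,j \right)} = R \left(-9\right) = - 9 R$)
$303 G{\left(-14,-4 \right)} = 303 \left(\left(-9\right) \left(-14\right)\right) = 303 \cdot 126 = 38178$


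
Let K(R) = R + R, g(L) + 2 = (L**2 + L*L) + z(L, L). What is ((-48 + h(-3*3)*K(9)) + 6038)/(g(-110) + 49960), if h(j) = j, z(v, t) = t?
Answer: 1457/18512 ≈ 0.078706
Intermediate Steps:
g(L) = -2 + L + 2*L**2 (g(L) = -2 + ((L**2 + L*L) + L) = -2 + ((L**2 + L**2) + L) = -2 + (2*L**2 + L) = -2 + (L + 2*L**2) = -2 + L + 2*L**2)
K(R) = 2*R
((-48 + h(-3*3)*K(9)) + 6038)/(g(-110) + 49960) = ((-48 + (-3*3)*(2*9)) + 6038)/((-2 - 110 + 2*(-110)**2) + 49960) = ((-48 - 9*18) + 6038)/((-2 - 110 + 2*12100) + 49960) = ((-48 - 162) + 6038)/((-2 - 110 + 24200) + 49960) = (-210 + 6038)/(24088 + 49960) = 5828/74048 = 5828*(1/74048) = 1457/18512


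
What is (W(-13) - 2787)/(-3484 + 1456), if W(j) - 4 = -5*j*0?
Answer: 2783/2028 ≈ 1.3723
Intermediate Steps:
W(j) = 4 (W(j) = 4 - 5*j*0 = 4 + 0 = 4)
(W(-13) - 2787)/(-3484 + 1456) = (4 - 2787)/(-3484 + 1456) = -2783/(-2028) = -2783*(-1/2028) = 2783/2028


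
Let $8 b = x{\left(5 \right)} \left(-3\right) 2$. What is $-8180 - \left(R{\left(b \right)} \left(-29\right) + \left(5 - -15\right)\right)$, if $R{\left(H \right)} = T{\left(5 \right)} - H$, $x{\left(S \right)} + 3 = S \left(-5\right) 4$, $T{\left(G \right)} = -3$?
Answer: $- \frac{42109}{4} \approx -10527.0$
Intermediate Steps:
$x{\left(S \right)} = -3 - 20 S$ ($x{\left(S \right)} = -3 + S \left(-5\right) 4 = -3 + - 5 S 4 = -3 - 20 S$)
$b = \frac{309}{4}$ ($b = \frac{\left(-3 - 100\right) \left(-3\right) 2}{8} = \frac{\left(-103\right) \left(-3\right) 2}{8} = \frac{309 \cdot 2}{8} = \frac{1}{8} \cdot 618 = \frac{309}{4} \approx 77.25$)
$R{\left(H \right)} = -3 - H$
$-8180 - \left(R{\left(b \right)} \left(-29\right) + \left(5 - -15\right)\right) = -8180 - \left(\left(-3 - \frac{309}{4}\right) \left(-29\right) + \left(5 - -15\right)\right) = -8180 - \left(\left(-3 - \frac{309}{4}\right) \left(-29\right) + \left(5 + 15\right)\right) = -8180 - \left(\left(- \frac{321}{4}\right) \left(-29\right) + 20\right) = -8180 - \left(\frac{9309}{4} + 20\right) = -8180 - \frac{9389}{4} = - \frac{42109}{4}$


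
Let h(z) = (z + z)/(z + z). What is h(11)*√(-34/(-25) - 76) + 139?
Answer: 139 + I*√1866/5 ≈ 139.0 + 8.6395*I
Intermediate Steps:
h(z) = 1 (h(z) = (2*z)/((2*z)) = (2*z)*(1/(2*z)) = 1)
h(11)*√(-34/(-25) - 76) + 139 = 1*√(-34/(-25) - 76) + 139 = 1*√(-34*(-1/25) - 76) + 139 = 1*√(34/25 - 76) + 139 = 1*√(-1866/25) + 139 = 1*(I*√1866/5) + 139 = I*√1866/5 + 139 = 139 + I*√1866/5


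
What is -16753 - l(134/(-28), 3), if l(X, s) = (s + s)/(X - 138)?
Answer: -33489163/1999 ≈ -16753.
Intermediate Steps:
l(X, s) = 2*s/(-138 + X) (l(X, s) = (2*s)/(-138 + X) = 2*s/(-138 + X))
-16753 - l(134/(-28), 3) = -16753 - 2*3/(-138 + 134/(-28)) = -16753 - 2*3/(-138 + 134*(-1/28)) = -16753 - 2*3/(-138 - 67/14) = -16753 - 2*3/(-1999/14) = -16753 - 2*3*(-14)/1999 = -16753 - 1*(-84/1999) = -16753 + 84/1999 = -33489163/1999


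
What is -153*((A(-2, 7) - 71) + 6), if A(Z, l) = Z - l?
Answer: 11322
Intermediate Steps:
-153*((A(-2, 7) - 71) + 6) = -153*(((-2 - 1*7) - 71) + 6) = -153*(((-2 - 7) - 71) + 6) = -153*((-9 - 71) + 6) = -153*(-80 + 6) = -153*(-74) = 11322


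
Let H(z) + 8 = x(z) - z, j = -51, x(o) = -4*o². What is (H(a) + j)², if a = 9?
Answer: 153664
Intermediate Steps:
H(z) = -8 - z - 4*z² (H(z) = -8 + (-4*z² - z) = -8 + (-z - 4*z²) = -8 - z - 4*z²)
(H(a) + j)² = ((-8 - 1*9 - 4*9²) - 51)² = ((-8 - 9 - 4*81) - 51)² = ((-8 - 9 - 324) - 51)² = (-341 - 51)² = (-392)² = 153664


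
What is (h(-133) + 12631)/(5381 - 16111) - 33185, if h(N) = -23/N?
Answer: -23679830798/713545 ≈ -33186.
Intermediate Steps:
(h(-133) + 12631)/(5381 - 16111) - 33185 = (-23/(-133) + 12631)/(5381 - 16111) - 33185 = (-23*(-1/133) + 12631)/(-10730) - 33185 = (23/133 + 12631)*(-1/10730) - 33185 = (1679946/133)*(-1/10730) - 33185 = -839973/713545 - 33185 = -23679830798/713545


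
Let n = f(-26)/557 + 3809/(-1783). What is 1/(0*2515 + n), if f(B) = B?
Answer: -993131/2167971 ≈ -0.45809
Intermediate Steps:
n = -2167971/993131 (n = -26/557 + 3809/(-1783) = -26*1/557 + 3809*(-1/1783) = -26/557 - 3809/1783 = -2167971/993131 ≈ -2.1830)
1/(0*2515 + n) = 1/(0*2515 - 2167971/993131) = 1/(0 - 2167971/993131) = 1/(-2167971/993131) = -993131/2167971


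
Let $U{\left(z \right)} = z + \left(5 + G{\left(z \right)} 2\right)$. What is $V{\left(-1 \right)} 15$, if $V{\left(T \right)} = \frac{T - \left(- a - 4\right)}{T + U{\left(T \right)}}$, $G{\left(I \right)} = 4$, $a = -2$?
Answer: $\frac{15}{11} \approx 1.3636$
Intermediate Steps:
$U{\left(z \right)} = 13 + z$ ($U{\left(z \right)} = z + \left(5 + 4 \cdot 2\right) = z + \left(5 + 8\right) = z + 13 = 13 + z$)
$V{\left(T \right)} = \frac{2 + T}{13 + 2 T}$ ($V{\left(T \right)} = \frac{T - \left(\left(-1\right) \left(-2\right) - 4\right)}{T + \left(13 + T\right)} = \frac{T - \left(2 - 4\right)}{13 + 2 T} = \frac{T - -2}{13 + 2 T} = \frac{T + 2}{13 + 2 T} = \frac{2 + T}{13 + 2 T}$)
$V{\left(-1 \right)} 15 = \frac{2 - 1}{13 + 2 \left(-1\right)} 15 = \frac{1}{13 - 2} \cdot 1 \cdot 15 = \frac{1}{11} \cdot 1 \cdot 15 = \frac{1}{11} \cdot 15 = \frac{15}{11}$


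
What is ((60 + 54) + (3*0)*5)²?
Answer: 12996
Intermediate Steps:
((60 + 54) + (3*0)*5)² = (114 + 0*5)² = (114 + 0)² = 114² = 12996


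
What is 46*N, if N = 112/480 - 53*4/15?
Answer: -3197/5 ≈ -639.40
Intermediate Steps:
N = -139/10 (N = 112*(1/480) - 212*1/15 = 7/30 - 212/15 = -139/10 ≈ -13.900)
46*N = 46*(-139/10) = -3197/5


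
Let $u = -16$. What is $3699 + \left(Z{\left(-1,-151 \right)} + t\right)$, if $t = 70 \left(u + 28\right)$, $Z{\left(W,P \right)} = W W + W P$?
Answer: $4691$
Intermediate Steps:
$Z{\left(W,P \right)} = W^{2} + P W$
$t = 840$ ($t = 70 \left(-16 + 28\right) = 70 \cdot 12 = 840$)
$3699 + \left(Z{\left(-1,-151 \right)} + t\right) = 3699 + \left(- (-151 - 1) + 840\right) = 3699 + \left(\left(-1\right) \left(-152\right) + 840\right) = 3699 + \left(152 + 840\right) = 3699 + 992 = 4691$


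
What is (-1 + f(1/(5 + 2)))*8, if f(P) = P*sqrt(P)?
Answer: -8 + 8*sqrt(7)/49 ≈ -7.5680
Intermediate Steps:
f(P) = P**(3/2)
(-1 + f(1/(5 + 2)))*8 = (-1 + (1/(5 + 2))**(3/2))*8 = (-1 + (1/7)**(3/2))*8 = (-1 + sqrt(7)/49)*8 = -8 + 8*sqrt(7)/49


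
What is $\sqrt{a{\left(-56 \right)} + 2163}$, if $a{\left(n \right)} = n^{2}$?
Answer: $\sqrt{5299} \approx 72.794$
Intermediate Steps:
$\sqrt{a{\left(-56 \right)} + 2163} = \sqrt{\left(-56\right)^{2} + 2163} = \sqrt{3136 + 2163} = \sqrt{5299}$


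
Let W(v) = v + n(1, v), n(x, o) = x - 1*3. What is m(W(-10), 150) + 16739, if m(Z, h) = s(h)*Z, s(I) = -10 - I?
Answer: 18659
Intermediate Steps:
n(x, o) = -3 + x (n(x, o) = x - 3 = -3 + x)
W(v) = -2 + v (W(v) = v + (-3 + 1) = v - 2 = -2 + v)
m(Z, h) = Z*(-10 - h) (m(Z, h) = (-10 - h)*Z = Z*(-10 - h))
m(W(-10), 150) + 16739 = -(-2 - 10)*(10 + 150) + 16739 = -1*(-12)*160 + 16739 = 1920 + 16739 = 18659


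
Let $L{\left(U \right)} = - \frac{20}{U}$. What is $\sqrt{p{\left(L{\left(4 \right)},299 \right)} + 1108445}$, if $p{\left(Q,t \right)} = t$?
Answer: $2 \sqrt{277186} \approx 1053.0$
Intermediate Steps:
$\sqrt{p{\left(L{\left(4 \right)},299 \right)} + 1108445} = \sqrt{299 + 1108445} = \sqrt{1108744} = 2 \sqrt{277186}$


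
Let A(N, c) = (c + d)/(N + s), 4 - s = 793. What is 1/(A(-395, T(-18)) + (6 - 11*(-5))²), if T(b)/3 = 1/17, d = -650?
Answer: 20128/74907335 ≈ 0.00026871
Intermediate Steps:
s = -789 (s = 4 - 1*793 = 4 - 793 = -789)
T(b) = 3/17
A(N, c) = (-650 + c)/(-789 + N) (A(N, c) = (c - 650)/(N - 789) = (-650 + c)/(-789 + N))
1/(A(-395, T(-18)) + (6 - 11*(-5))²) = 1/((-650 + 3/17)/(-789 - 395) + (6 - 11*(-5))²) = 1/(-11047/17/(-1184) + (6 + 55)²) = 1/(-1/1184*(-11047/17) + 61²) = 1/(11047/20128 + 3721) = 1/(74907335/20128) = 20128/74907335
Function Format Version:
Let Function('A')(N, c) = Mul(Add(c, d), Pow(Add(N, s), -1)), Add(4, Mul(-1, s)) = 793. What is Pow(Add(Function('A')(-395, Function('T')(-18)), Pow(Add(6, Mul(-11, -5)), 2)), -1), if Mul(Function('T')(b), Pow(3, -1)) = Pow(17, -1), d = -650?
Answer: Rational(20128, 74907335) ≈ 0.00026871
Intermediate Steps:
s = -789 (s = Add(4, Mul(-1, 793)) = Add(4, -793) = -789)
Function('T')(b) = Rational(3, 17) (Function('T')(b) = Mul(3, Pow(17, -1)) = Mul(3, Rational(1, 17)) = Rational(3, 17))
Function('A')(N, c) = Mul(Pow(Add(-789, N), -1), Add(-650, c)) (Function('A')(N, c) = Mul(Add(c, -650), Pow(Add(N, -789), -1)) = Mul(Add(-650, c), Pow(Add(-789, N), -1)) = Mul(Pow(Add(-789, N), -1), Add(-650, c)))
Pow(Add(Function('A')(-395, Function('T')(-18)), Pow(Add(6, Mul(-11, -5)), 2)), -1) = Pow(Add(Mul(Pow(Add(-789, -395), -1), Add(-650, Rational(3, 17))), Pow(Add(6, Mul(-11, -5)), 2)), -1) = Pow(Add(Mul(Pow(-1184, -1), Rational(-11047, 17)), Pow(Add(6, 55), 2)), -1) = Pow(Add(Mul(Rational(-1, 1184), Rational(-11047, 17)), Pow(61, 2)), -1) = Pow(Add(Rational(11047, 20128), 3721), -1) = Pow(Rational(74907335, 20128), -1) = Rational(20128, 74907335)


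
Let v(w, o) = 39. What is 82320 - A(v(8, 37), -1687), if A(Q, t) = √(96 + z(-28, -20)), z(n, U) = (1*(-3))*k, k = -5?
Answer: 82320 - √111 ≈ 82310.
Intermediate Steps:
z(n, U) = 15 (z(n, U) = (1*(-3))*(-5) = -3*(-5) = 15)
A(Q, t) = √111 (A(Q, t) = √(96 + 15) = √111)
82320 - A(v(8, 37), -1687) = 82320 - √111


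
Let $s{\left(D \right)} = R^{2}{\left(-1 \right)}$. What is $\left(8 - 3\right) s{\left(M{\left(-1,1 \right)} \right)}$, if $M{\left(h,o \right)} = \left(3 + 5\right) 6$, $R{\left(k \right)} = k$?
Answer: $5$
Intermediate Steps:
$M{\left(h,o \right)} = 48$ ($M{\left(h,o \right)} = 8 \cdot 6 = 48$)
$s{\left(D \right)} = 1$ ($s{\left(D \right)} = \left(-1\right)^{2} = 1$)
$\left(8 - 3\right) s{\left(M{\left(-1,1 \right)} \right)} = \left(8 - 3\right) 1 = 5 \cdot 1 = 5$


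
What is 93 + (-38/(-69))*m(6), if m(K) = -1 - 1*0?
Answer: 6379/69 ≈ 92.449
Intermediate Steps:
m(K) = -1 (m(K) = -1 + 0 = -1)
93 + (-38/(-69))*m(6) = 93 - 38/(-69)*(-1) = 93 - 38*(-1/69)*(-1) = 93 + (38/69)*(-1) = 93 - 38/69 = 6379/69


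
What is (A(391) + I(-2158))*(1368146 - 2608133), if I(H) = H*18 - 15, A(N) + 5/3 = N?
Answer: 47701886561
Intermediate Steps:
A(N) = -5/3 + N
I(H) = -15 + 18*H (I(H) = 18*H - 15 = -15 + 18*H)
(A(391) + I(-2158))*(1368146 - 2608133) = ((-5/3 + 391) + (-15 + 18*(-2158)))*(1368146 - 2608133) = (1168/3 + (-15 - 38844))*(-1239987) = (1168/3 - 38859)*(-1239987) = -115409/3*(-1239987) = 47701886561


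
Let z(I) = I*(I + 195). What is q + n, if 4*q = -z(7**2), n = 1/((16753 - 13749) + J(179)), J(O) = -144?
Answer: -8548539/2860 ≈ -2989.0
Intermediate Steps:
z(I) = I*(195 + I)
n = 1/2860 (n = 1/((16753 - 13749) - 144) = 1/(3004 - 144) = 1/2860 ≈ 0.00034965)
q = -2989 (q = (-7**2*(195 + 7**2))/4 = (-49*(195 + 49))/4 = (-49*244)/4 = (-1*11956)/4 = (1/4)*(-11956) = -2989)
q + n = -2989 + 1/2860 = -8548539/2860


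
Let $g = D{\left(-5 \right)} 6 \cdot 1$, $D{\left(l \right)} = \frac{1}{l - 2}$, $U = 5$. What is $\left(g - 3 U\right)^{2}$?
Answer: $\frac{12321}{49} \approx 251.45$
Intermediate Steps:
$D{\left(l \right)} = \frac{1}{-2 + l}$
$g = - \frac{6}{7}$ ($g = \frac{1}{-2 - 5} \cdot 6 \cdot 1 = \frac{1}{-7} \cdot 6 \cdot 1 = \left(- \frac{1}{7}\right) 6 \cdot 1 = \left(- \frac{6}{7}\right) 1 = - \frac{6}{7} \approx -0.85714$)
$\left(g - 3 U\right)^{2} = \left(- \frac{6}{7} - 15\right)^{2} = \left(- \frac{111}{7}\right)^{2} = \frac{12321}{49}$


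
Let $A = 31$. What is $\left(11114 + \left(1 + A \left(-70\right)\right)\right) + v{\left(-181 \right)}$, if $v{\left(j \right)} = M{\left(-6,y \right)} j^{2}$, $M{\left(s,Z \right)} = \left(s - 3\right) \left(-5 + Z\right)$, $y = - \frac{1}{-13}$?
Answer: $\frac{18986621}{13} \approx 1.4605 \cdot 10^{6}$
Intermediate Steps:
$y = \frac{1}{13}$ ($y = \left(-1\right) \left(- \frac{1}{13}\right) = \frac{1}{13} \approx 0.076923$)
$M{\left(s,Z \right)} = \left(-5 + Z\right) \left(-3 + s\right)$ ($M{\left(s,Z \right)} = \left(-3 + s\right) \left(-5 + Z\right) = \left(-5 + Z\right) \left(-3 + s\right)$)
$v{\left(j \right)} = \frac{576 j^{2}}{13}$ ($v{\left(j \right)} = \left(15 - -30 - \frac{3}{13} + \frac{1}{13} \left(-6\right)\right) j^{2} = \left(15 + 30 - \frac{3}{13} - \frac{6}{13}\right) j^{2} = \frac{576 j^{2}}{13}$)
$\left(11114 + \left(1 + A \left(-70\right)\right)\right) + v{\left(-181 \right)} = \left(11114 + \left(1 + 31 \left(-70\right)\right)\right) + \frac{576 \left(-181\right)^{2}}{13} = \left(11114 + \left(1 - 2170\right)\right) + \frac{576}{13} \cdot 32761 = \left(11114 - 2169\right) + \frac{18870336}{13} = 8945 + \frac{18870336}{13} = \frac{18986621}{13}$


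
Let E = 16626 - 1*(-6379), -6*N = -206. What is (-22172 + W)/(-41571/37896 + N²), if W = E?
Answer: 5570712/7875775 ≈ 0.70732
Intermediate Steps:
N = 103/3 (N = -⅙*(-206) = 103/3 ≈ 34.333)
E = 23005 (E = 16626 + 6379 = 23005)
W = 23005
(-22172 + W)/(-41571/37896 + N²) = (-22172 + 23005)/(-41571/37896 + (103/3)²) = 833/(-41571*1/37896 + 10609/9) = 833/(-13857/12632 + 10609/9) = 833/(133888175/113688) = 833*(113688/133888175) = 5570712/7875775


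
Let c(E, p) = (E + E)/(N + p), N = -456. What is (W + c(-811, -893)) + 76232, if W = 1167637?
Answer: 1677980903/1349 ≈ 1.2439e+6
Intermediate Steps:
c(E, p) = 2*E/(-456 + p) (c(E, p) = (E + E)/(-456 + p) = (2*E)/(-456 + p) = 2*E/(-456 + p))
(W + c(-811, -893)) + 76232 = (1167637 + 2*(-811)/(-456 - 893)) + 76232 = (1167637 + 2*(-811)/(-1349)) + 76232 = (1167637 + 2*(-811)*(-1/1349)) + 76232 = (1167637 + 1622/1349) + 76232 = 1575143935/1349 + 76232 = 1677980903/1349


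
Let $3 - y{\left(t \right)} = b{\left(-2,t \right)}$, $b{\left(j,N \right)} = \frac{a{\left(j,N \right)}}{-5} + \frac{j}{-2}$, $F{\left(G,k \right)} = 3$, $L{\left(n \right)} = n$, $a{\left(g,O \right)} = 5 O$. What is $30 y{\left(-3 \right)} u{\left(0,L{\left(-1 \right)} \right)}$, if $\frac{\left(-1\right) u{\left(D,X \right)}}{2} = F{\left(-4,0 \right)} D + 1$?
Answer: $60$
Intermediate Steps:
$b{\left(j,N \right)} = - N - \frac{j}{2}$ ($b{\left(j,N \right)} = \frac{5 N}{-5} + \frac{j}{-2} = 5 N \left(- \frac{1}{5}\right) + j \left(- \frac{1}{2}\right) = - N - \frac{j}{2}$)
$y{\left(t \right)} = 2 + t$ ($y{\left(t \right)} = 3 - \left(- t - -1\right) = 3 - \left(- t + 1\right) = 3 - \left(1 - t\right) = 3 + \left(-1 + t\right) = 2 + t$)
$u{\left(D,X \right)} = -2 - 6 D$ ($u{\left(D,X \right)} = - 2 \left(3 D + 1\right) = - 2 \left(1 + 3 D\right) = -2 - 6 D$)
$30 y{\left(-3 \right)} u{\left(0,L{\left(-1 \right)} \right)} = 30 \left(2 - 3\right) \left(-2 - 0\right) = 30 \left(-1\right) \left(-2 + 0\right) = \left(-30\right) \left(-2\right) = 60$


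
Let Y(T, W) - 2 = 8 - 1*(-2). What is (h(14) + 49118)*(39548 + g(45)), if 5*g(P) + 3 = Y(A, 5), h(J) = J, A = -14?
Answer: 9715803868/5 ≈ 1.9432e+9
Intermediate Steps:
Y(T, W) = 12 (Y(T, W) = 2 + (8 - 1*(-2)) = 2 + (8 + 2) = 2 + 10 = 12)
g(P) = 9/5 (g(P) = -3/5 + (1/5)*12 = -3/5 + 12/5 = 9/5)
(h(14) + 49118)*(39548 + g(45)) = (14 + 49118)*(39548 + 9/5) = 49132*(197749/5) = 9715803868/5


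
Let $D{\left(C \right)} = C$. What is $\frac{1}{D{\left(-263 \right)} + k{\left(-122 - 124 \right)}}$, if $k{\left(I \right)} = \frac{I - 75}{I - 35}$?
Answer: $- \frac{281}{73582} \approx -0.0038189$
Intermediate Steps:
$k{\left(I \right)} = \frac{-75 + I}{-35 + I}$
$\frac{1}{D{\left(-263 \right)} + k{\left(-122 - 124 \right)}} = \frac{1}{-263 + \frac{-75 - 246}{-35 - 246}} = \frac{1}{-263 + \frac{1}{-281} \left(-321\right)} = \frac{1}{-263 - - \frac{321}{281}} = \frac{1}{-263 + \frac{321}{281}} = \frac{1}{- \frac{73582}{281}} = - \frac{281}{73582}$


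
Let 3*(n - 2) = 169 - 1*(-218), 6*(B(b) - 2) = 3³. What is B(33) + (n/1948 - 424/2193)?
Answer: 27229097/4271964 ≈ 6.3739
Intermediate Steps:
B(b) = 13/2 (B(b) = 2 + (⅙)*3³ = 2 + (⅙)*27 = 2 + 9/2 = 13/2)
n = 131 (n = 2 + (169 - 1*(-218))/3 = 2 + (169 + 218)/3 = 2 + (⅓)*387 = 2 + 129 = 131)
B(33) + (n/1948 - 424/2193) = 13/2 + (131/1948 - 424/2193) = 13/2 - 538669/4271964 = 27229097/4271964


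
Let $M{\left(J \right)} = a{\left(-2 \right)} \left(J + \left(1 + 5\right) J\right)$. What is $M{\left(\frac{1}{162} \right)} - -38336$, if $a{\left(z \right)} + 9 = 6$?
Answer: $\frac{2070137}{54} \approx 38336.0$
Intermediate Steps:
$a{\left(z \right)} = -3$ ($a{\left(z \right)} = -9 + 6 = -3$)
$M{\left(J \right)} = - 21 J$ ($M{\left(J \right)} = - 3 \left(J + \left(1 + 5\right) J\right) = - 3 \left(J + 6 J\right) = - 3 \cdot 7 J = - 21 J$)
$M{\left(\frac{1}{162} \right)} - -38336 = - \frac{21}{162} - -38336 = \left(-21\right) \frac{1}{162} + 38336 = - \frac{7}{54} + 38336 = \frac{2070137}{54}$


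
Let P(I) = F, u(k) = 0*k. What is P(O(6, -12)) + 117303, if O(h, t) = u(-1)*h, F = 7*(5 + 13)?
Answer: 117429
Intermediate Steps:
u(k) = 0
F = 126 (F = 7*18 = 126)
O(h, t) = 0 (O(h, t) = 0*h = 0)
P(I) = 126
P(O(6, -12)) + 117303 = 126 + 117303 = 117429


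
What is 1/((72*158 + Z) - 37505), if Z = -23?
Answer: -1/26152 ≈ -3.8238e-5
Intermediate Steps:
1/((72*158 + Z) - 37505) = 1/((72*158 - 23) - 37505) = 1/((11376 - 23) - 37505) = 1/(11353 - 37505) = 1/(-26152) = -1/26152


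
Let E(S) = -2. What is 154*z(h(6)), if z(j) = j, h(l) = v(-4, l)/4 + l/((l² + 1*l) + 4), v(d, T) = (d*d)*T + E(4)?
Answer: 83699/23 ≈ 3639.1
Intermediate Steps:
v(d, T) = -2 + T*d² (v(d, T) = (d*d)*T - 2 = d²*T - 2 = T*d² - 2 = -2 + T*d²)
h(l) = -½ + 4*l + l/(4 + l + l²) (h(l) = (-2 + l*(-4)²)/4 + l/((l² + 1*l) + 4) = (-2 + l*16)*(¼) + l/((l² + l) + 4) = (-2 + 16*l)*(¼) + l/((l + l²) + 4) = (-½ + 4*l) + l/(4 + l + l²) = -½ + 4*l + l/(4 + l + l²))
154*z(h(6)) = 154*((-4 + 7*6² + 8*6³ + 33*6)/(2*(4 + 6 + 6²))) = 154*((-4 + 7*36 + 8*216 + 198)/(2*(4 + 6 + 36))) = 154*((½)*(-4 + 252 + 1728 + 198)/46) = 154*((½)*(1/46)*2174) = 154*(1087/46) = 83699/23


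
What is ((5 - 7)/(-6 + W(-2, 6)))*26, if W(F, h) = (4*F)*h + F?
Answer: 13/14 ≈ 0.92857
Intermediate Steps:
W(F, h) = F + 4*F*h (W(F, h) = 4*F*h + F = F + 4*F*h)
((5 - 7)/(-6 + W(-2, 6)))*26 = ((5 - 7)/(-6 - 2*(1 + 4*6)))*26 = -2/(-6 - 2*(1 + 24))*26 = -2/(-6 - 2*25)*26 = -2/(-6 - 50)*26 = -2/(-56)*26 = -2*(-1/56)*26 = (1/28)*26 = 13/14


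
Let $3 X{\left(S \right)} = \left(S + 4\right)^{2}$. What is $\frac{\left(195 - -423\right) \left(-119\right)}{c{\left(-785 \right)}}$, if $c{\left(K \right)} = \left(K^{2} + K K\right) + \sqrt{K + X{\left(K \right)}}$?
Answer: $- \frac{135955256850}{2278399199947} + \frac{36771 \sqrt{1822818}}{2278399199947} \approx -0.05965$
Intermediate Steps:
$X{\left(S \right)} = \frac{\left(4 + S\right)^{2}}{3}$ ($X{\left(S \right)} = \frac{\left(S + 4\right)^{2}}{3} = \frac{\left(4 + S\right)^{2}}{3}$)
$c{\left(K \right)} = \sqrt{K + \frac{\left(4 + K\right)^{2}}{3}} + 2 K^{2}$ ($c{\left(K \right)} = \left(K^{2} + K K\right) + \sqrt{K + \frac{\left(4 + K\right)^{2}}{3}} = \left(K^{2} + K^{2}\right) + \sqrt{K + \frac{\left(4 + K\right)^{2}}{3}} = 2 K^{2} + \sqrt{K + \frac{\left(4 + K\right)^{2}}{3}} = \sqrt{K + \frac{\left(4 + K\right)^{2}}{3}} + 2 K^{2}$)
$\frac{\left(195 - -423\right) \left(-119\right)}{c{\left(-785 \right)}} = \frac{\left(195 - -423\right) \left(-119\right)}{2 \left(-785\right)^{2} + \frac{\sqrt{3 \left(4 - 785\right)^{2} + 9 \left(-785\right)}}{3}} = \frac{\left(195 + 423\right) \left(-119\right)}{2 \cdot 616225 + \frac{\sqrt{3 \left(-781\right)^{2} - 7065}}{3}} = \frac{618 \left(-119\right)}{1232450 + \frac{\sqrt{3 \cdot 609961 - 7065}}{3}} = - \frac{73542}{1232450 + \frac{\sqrt{1829883 - 7065}}{3}} = - \frac{73542}{1232450 + \frac{\sqrt{1822818}}{3}}$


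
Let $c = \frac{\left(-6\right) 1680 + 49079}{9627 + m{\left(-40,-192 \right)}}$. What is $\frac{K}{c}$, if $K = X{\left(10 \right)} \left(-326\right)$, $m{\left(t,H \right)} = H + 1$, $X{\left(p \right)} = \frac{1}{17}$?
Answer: $- \frac{3076136}{662983} \approx -4.6398$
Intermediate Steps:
$X{\left(p \right)} = \frac{1}{17}$
$m{\left(t,H \right)} = 1 + H$
$K = - \frac{326}{17}$ ($K = \frac{1}{17} \left(-326\right) = - \frac{326}{17} \approx -19.176$)
$c = \frac{38999}{9436}$ ($c = \frac{\left(-6\right) 1680 + 49079}{9627 + \left(1 - 192\right)} = \frac{-10080 + 49079}{9627 - 191} = \frac{38999}{9436} \approx 4.133$)
$\frac{K}{c} = - \frac{326}{17 \cdot \frac{38999}{9436}} = \left(- \frac{326}{17}\right) \frac{9436}{38999} = - \frac{3076136}{662983}$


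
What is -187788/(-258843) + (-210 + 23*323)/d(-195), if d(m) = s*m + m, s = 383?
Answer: 312640457/496978560 ≈ 0.62908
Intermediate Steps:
d(m) = 384*m (d(m) = 383*m + m = 384*m)
-187788/(-258843) + (-210 + 23*323)/d(-195) = -187788/(-258843) + (-210 + 23*323)/((384*(-195))) = -187788*(-1/258843) + (-210 + 7429)/(-74880) = 62596/86281 + 7219*(-1/74880) = 62596/86281 - 7219/74880 = 312640457/496978560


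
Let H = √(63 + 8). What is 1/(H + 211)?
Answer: 211/44450 - √71/44450 ≈ 0.0045573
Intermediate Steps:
H = √71 ≈ 8.4261
1/(H + 211) = 1/(√71 + 211) = 1/(211 + √71)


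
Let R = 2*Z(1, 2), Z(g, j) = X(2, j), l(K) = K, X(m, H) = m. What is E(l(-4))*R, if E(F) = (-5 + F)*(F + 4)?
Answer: 0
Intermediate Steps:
Z(g, j) = 2
E(F) = (-5 + F)*(4 + F)
R = 4 (R = 2*2 = 4)
E(l(-4))*R = (-20 + (-4)**2 - 1*(-4))*4 = (-20 + 16 + 4)*4 = 0*4 = 0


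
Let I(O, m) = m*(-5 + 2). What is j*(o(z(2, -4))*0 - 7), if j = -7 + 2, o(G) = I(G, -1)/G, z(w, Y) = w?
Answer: 35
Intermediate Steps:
I(O, m) = -3*m (I(O, m) = m*(-3) = -3*m)
o(G) = 3/G (o(G) = (-3*(-1))/G = 3/G)
j = -5
j*(o(z(2, -4))*0 - 7) = -5*((3/2)*0 - 7) = -5*(0 - 7) = -5*(-7) = 35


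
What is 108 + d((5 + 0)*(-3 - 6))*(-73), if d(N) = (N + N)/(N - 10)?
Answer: -126/11 ≈ -11.455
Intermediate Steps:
d(N) = 2*N/(-10 + N) (d(N) = (2*N)/(-10 + N) = 2*N/(-10 + N))
108 + d((5 + 0)*(-3 - 6))*(-73) = 108 + (2*((5 + 0)*(-3 - 6))/(-10 + (5 + 0)*(-3 - 6)))*(-73) = 108 + (2*(5*(-9))/(-10 + 5*(-9)))*(-73) = 108 + (2*(-45)/(-10 - 45))*(-73) = 108 + (2*(-45)/(-55))*(-73) = 108 + (2*(-45)*(-1/55))*(-73) = 108 + (18/11)*(-73) = 108 - 1314/11 = -126/11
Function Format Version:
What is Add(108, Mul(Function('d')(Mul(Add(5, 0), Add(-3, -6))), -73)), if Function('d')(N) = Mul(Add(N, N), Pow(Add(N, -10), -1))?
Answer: Rational(-126, 11) ≈ -11.455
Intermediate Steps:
Function('d')(N) = Mul(2, N, Pow(Add(-10, N), -1)) (Function('d')(N) = Mul(Mul(2, N), Pow(Add(-10, N), -1)) = Mul(2, N, Pow(Add(-10, N), -1)))
Add(108, Mul(Function('d')(Mul(Add(5, 0), Add(-3, -6))), -73)) = Add(108, Mul(Mul(2, Mul(Add(5, 0), Add(-3, -6)), Pow(Add(-10, Mul(Add(5, 0), Add(-3, -6))), -1)), -73)) = Add(108, Mul(Mul(2, Mul(5, -9), Pow(Add(-10, Mul(5, -9)), -1)), -73)) = Add(108, Mul(Mul(2, -45, Pow(Add(-10, -45), -1)), -73)) = Add(108, Mul(Mul(2, -45, Pow(-55, -1)), -73)) = Add(108, Mul(Mul(2, -45, Rational(-1, 55)), -73)) = Add(108, Mul(Rational(18, 11), -73)) = Add(108, Rational(-1314, 11)) = Rational(-126, 11)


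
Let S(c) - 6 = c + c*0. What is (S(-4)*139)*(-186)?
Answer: -51708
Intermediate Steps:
S(c) = 6 + c (S(c) = 6 + (c + c*0) = 6 + (c + 0) = 6 + c)
(S(-4)*139)*(-186) = ((6 - 4)*139)*(-186) = (2*139)*(-186) = 278*(-186) = -51708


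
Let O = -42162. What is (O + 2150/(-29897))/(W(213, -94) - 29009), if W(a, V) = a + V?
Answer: 630259732/431862165 ≈ 1.4594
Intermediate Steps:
W(a, V) = V + a
(O + 2150/(-29897))/(W(213, -94) - 29009) = (-42162 + 2150/(-29897))/((-94 + 213) - 29009) = (-42162 + 2150*(-1/29897))/(119 - 29009) = (-42162 - 2150/29897)/(-28890) = -1260519464/29897*(-1/28890) = 630259732/431862165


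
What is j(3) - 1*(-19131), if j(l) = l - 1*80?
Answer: 19054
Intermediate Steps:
j(l) = -80 + l (j(l) = l - 80 = -80 + l)
j(3) - 1*(-19131) = (-80 + 3) - 1*(-19131) = -77 + 19131 = 19054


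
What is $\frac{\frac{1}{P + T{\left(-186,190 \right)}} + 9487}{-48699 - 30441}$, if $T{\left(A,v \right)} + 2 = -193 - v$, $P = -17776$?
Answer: $- \frac{86146703}{718630770} \approx -0.11988$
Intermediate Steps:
$T{\left(A,v \right)} = -195 - v$ ($T{\left(A,v \right)} = -2 - \left(193 + v\right) = -195 - v$)
$\frac{\frac{1}{P + T{\left(-186,190 \right)}} + 9487}{-48699 - 30441} = \frac{\frac{1}{-17776 - 385} + 9487}{-48699 - 30441} = \frac{\frac{1}{-17776 - 385} + 9487}{-79140} = \left(\frac{1}{-17776 - 385} + 9487\right) \left(- \frac{1}{79140}\right) = \left(\frac{1}{-18161} + 9487\right) \left(- \frac{1}{79140}\right) = \left(- \frac{1}{18161} + 9487\right) \left(- \frac{1}{79140}\right) = \frac{172293406}{18161} \left(- \frac{1}{79140}\right) = - \frac{86146703}{718630770}$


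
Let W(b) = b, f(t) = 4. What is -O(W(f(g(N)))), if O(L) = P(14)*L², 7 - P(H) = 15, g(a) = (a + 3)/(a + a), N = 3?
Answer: 128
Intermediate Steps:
g(a) = (3 + a)/(2*a) (g(a) = (3 + a)/((2*a)) = (3 + a)*(1/(2*a)) = (3 + a)/(2*a))
P(H) = -8 (P(H) = 7 - 1*15 = 7 - 15 = -8)
O(L) = -8*L²
-O(W(f(g(N)))) = -(-8)*4² = -(-8)*16 = -1*(-128) = 128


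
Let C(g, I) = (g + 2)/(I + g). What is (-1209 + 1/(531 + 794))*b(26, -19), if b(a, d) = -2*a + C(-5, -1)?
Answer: 82499086/1325 ≈ 62263.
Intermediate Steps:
C(g, I) = (2 + g)/(I + g)
b(a, d) = ½ - 2*a (b(a, d) = -2*a + (2 - 5)/(-1 - 5) = -2*a - 3/(-6) = -2*a - ⅙*(-3) = -2*a + ½ = ½ - 2*a)
(-1209 + 1/(531 + 794))*b(26, -19) = (-1209 + 1/(531 + 794))*(½ - 2*26) = (-1209 + 1/1325)*(½ - 52) = (-1209 + 1/1325)*(-103/2) = -1601924/1325*(-103/2) = 82499086/1325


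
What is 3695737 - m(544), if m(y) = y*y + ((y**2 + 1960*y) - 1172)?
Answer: 2038797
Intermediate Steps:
m(y) = -1172 + 2*y**2 + 1960*y (m(y) = y**2 + (-1172 + y**2 + 1960*y) = -1172 + 2*y**2 + 1960*y)
3695737 - m(544) = 3695737 - (-1172 + 2*544**2 + 1960*544) = 3695737 - (-1172 + 2*295936 + 1066240) = 3695737 - (-1172 + 591872 + 1066240) = 3695737 - 1*1656940 = 3695737 - 1656940 = 2038797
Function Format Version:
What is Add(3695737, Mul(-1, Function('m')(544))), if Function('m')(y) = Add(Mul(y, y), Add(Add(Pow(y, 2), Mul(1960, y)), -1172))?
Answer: 2038797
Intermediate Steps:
Function('m')(y) = Add(-1172, Mul(2, Pow(y, 2)), Mul(1960, y)) (Function('m')(y) = Add(Pow(y, 2), Add(-1172, Pow(y, 2), Mul(1960, y))) = Add(-1172, Mul(2, Pow(y, 2)), Mul(1960, y)))
Add(3695737, Mul(-1, Function('m')(544))) = Add(3695737, Mul(-1, Add(-1172, Mul(2, Pow(544, 2)), Mul(1960, 544)))) = Add(3695737, Mul(-1, Add(-1172, Mul(2, 295936), 1066240))) = Add(3695737, Mul(-1, Add(-1172, 591872, 1066240))) = Add(3695737, Mul(-1, 1656940)) = Add(3695737, -1656940) = 2038797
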